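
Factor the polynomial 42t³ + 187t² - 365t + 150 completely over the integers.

Among the possible rational roots, t = -6 is a root, so (t + 6) is a factor; dividing leaves 42t² - 65t + 25.
The remaining quadratic factors as (6t - 5)(7t - 5).

(6t - 5)(7t - 5)(t + 6)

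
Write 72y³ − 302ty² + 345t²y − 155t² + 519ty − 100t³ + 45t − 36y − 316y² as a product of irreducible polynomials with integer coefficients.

−(4t − 9y − 1)(5t − 2y + 9)(5t − 4y)

Group: 5t(−20t² + 61ty + 5t − 36y² − 4y) + (−2y + 9)(−20t² + 61ty + 5t − 36y² − 4y); both groups contain (−20t² + 61ty + 5t − 36y² − 4y), so (5t − 2y + 9) is a factor with cofactor −20t² + 61ty + 5t − 36y² − 4y.
The cofactor groups again: −20t² + 61ty + 5t − 36y² − 4y = −5t(4t − 9y − 1) + 4y(4t − 9y − 1); both groups contain (4t − 9y − 1), giving −(5t − 4y)(4t − 9y − 1).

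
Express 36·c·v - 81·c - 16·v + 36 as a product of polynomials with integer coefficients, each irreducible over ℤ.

Group as (36·c·v - 81·c) + (-16·v + 36) = 9·c·(4·v - 9) - 4·(4·v - 9).
Both groups share the factor (4·v - 9).

(4·v - 9)·(9·c - 4)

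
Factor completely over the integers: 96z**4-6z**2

Pull out the common factor 6z**2; 16z**2-1 is a difference of squares.

6z**2(4z+1)(4z-1)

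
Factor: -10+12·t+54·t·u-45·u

Group as (54·t·u+12·t) + (-45·u-10) = 6·t·(9·u+2) - 5·(9·u+2).
Both groups share the factor (9·u+2).

(6·t-5)·(9·u+2)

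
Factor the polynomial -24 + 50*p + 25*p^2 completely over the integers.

Need a pair with product 25·(-24) = -600 and sum 50: that's 60 and -10.
Split the middle term: 25*p^2 + 60*p - 10*p - 24 = 5*p*(5*p + 12) - 2*(5*p + 12).

(5*p + 12)*(5*p - 2)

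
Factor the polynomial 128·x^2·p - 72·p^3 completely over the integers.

8·p·(4·x - 3·p)·(4·x + 3·p)

Factor out 8·p, leaving 16·x^2 - 9·p^2, which is a difference of two squares.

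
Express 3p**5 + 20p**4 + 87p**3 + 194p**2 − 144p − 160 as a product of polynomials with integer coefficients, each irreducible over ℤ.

(3p + 2)(p + 4)(p − 1)(p**2 + 3p + 20)

By the rational root theorem, p = 1 is a root, so (p − 1) is a factor; dividing leaves 3p**4 + 23p**3 + 110p**2 + 304p + 160.
Next, p = −2/3 is a root, so (3p + 2) divides it; the quotient is p**3 + 7p**2 + 32p + 80.
Continuing, p = −4 is a root, so (p + 4) is a factor; dividing leaves p**2 + 3p + 20.
The quadratic p**2 + 3p + 20 has discriminant −71 < 0 and is irreducible over ℤ.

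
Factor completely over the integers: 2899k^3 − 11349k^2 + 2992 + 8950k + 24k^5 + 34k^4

(4k + 1)(6k − 11)(k − 2)(k^2 + 5k + 136)

Among the possible rational roots, k = 2 is a root, giving the factor (k − 2) and quotient 24k^4 + 82k^3 + 3063k^2 − 5223k − 1496.
Next, k = −1/4 is a root, so (4k + 1) is a factor; dividing leaves 6k^3 + 19k^2 + 761k − 1496.
Continuing, k = 11/6 is a root, so (6k − 11) divides it; the quotient is k^2 + 5k + 136.
The quadratic k^2 + 5k + 136 has discriminant −519 < 0 and is irreducible over ℤ.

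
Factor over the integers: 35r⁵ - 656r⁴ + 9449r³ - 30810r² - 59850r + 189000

(5r + 12)(7r - 15)(r - 5)(r² - 14r + 210)

By the rational root theorem, r = -12/5 is a root, so (5r + 12) divides it; the quotient is 7r⁴ - 148r³ + 2245r² - 11550r + 15750.
Next, r = 15/7 is a root, so (7r - 15) is a factor; dividing leaves r³ - 19r² + 280r - 1050.
Then r = 5 is a root, giving the factor (r - 5) and quotient r² - 14r + 210.
The quadratic r² - 14r + 210 has discriminant -644 < 0 and is irreducible over ℤ.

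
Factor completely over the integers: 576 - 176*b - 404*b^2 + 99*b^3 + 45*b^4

Testing divisors of the constant over divisors of the leading coefficient, b = 4/3 is a root, so (3*b - 4) divides it; the quotient is 15*b^3 + 53*b^2 - 64*b - 144.
Then b = -4 is a root, so (b + 4) divides it; the quotient is 15*b^2 - 7*b - 36.
The remaining quadratic factors as (3*b + 4)(5*b - 9).

(3*b + 4)*(3*b - 4)*(5*b - 9)*(b + 4)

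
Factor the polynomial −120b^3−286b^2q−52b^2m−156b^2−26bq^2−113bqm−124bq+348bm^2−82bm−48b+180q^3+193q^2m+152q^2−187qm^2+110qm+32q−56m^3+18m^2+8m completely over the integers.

−(4b+5q+8m+2)(5b+9q−7m+4)(6b−4q−m)

Group: 5b(−24b^2−14bq−44bm−12b+20q^2+37qm+8q+8m^2+2m) + (9q−7m+4)(−24b^2−14bq−44bm−12b+20q^2+37qm+8q+8m^2+2m); both groups contain (−24b^2−14bq−44bm−12b+20q^2+37qm+8q+8m^2+2m), so (5b+9q−7m+4) is a factor with cofactor −24b^2−14bq−44bm−12b+20q^2+37qm+8q+8m^2+2m.
The cofactor groups again: −24b^2−14bq−44bm−12b+20q^2+37qm+8q+8m^2+2m = −6b(4b+5q+8m+2) + (4q+m)(4b+5q+8m+2); both groups contain (4b+5q+8m+2), giving −(6b−4q−m)(4b+5q+8m+2).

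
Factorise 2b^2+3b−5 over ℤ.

Need a pair with product 2·(−5) = −10 and sum 3: that's 5 and −2.
Split the middle term: 2b^2+5b − 2b−5 = b(2b+5) − (2b+5).

(2b+5)(b−1)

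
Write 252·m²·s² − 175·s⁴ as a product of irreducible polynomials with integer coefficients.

Every term has a factor of 7·s². Then 36·m² − 25·s² = (6·m)² − (5·s)².

7·s²·(6·m + 5·s)·(6·m − 5·s)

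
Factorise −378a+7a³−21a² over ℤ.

7a(a+6)(a−9)

Pull out the common factor 7a, then factor the remaining trinomial.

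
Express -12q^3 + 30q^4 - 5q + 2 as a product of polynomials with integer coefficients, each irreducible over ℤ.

Group as (30q^4 - 5q) + (-12q^3 + 2) = 5q(6q^3 - 1) - 2(6q^3 - 1).
Both groups share the factor (6q^3 - 1).

(5q - 2)(6q^3 - 1)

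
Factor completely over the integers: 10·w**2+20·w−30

10·(w+3)·(w−1)

Pull out the common factor 10, then factor the remaining trinomial.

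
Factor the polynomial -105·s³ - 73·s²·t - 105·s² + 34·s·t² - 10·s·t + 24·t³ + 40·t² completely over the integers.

Group: 5·s·(-21·s² - 2·s·t + 8·t²) + (3·t + 5)·(-21·s² - 2·s·t + 8·t²); both groups contain (-21·s² - 2·s·t + 8·t²), so (5·s + 3·t + 5) is a factor with cofactor -21·s² - 2·s·t + 8·t².
The cofactor groups again: -21·s² - 2·s·t + 8·t² = -7·s·(3·s + 2·t) + 4·t·(3·s + 2·t); both groups contain (3·s + 2·t), giving -(7·s - 4·t)·(3·s + 2·t).

-(3·s + 2·t)·(5·s + 3·t + 5)·(7·s - 4·t)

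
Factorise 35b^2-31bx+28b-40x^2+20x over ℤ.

Group: 5b(7b+5x) + (-8x+4)(7b+5x); both groups contain (7b+5x).

(5b-8x+4)(7b+5x)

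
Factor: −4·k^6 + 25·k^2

Factor out k^2 first: what remains is −4·k^4 + 25.
Recognize a difference of squares with the parts 5 and 2·k^2.

−k^2·(2·k^2 + 5)·(2·k^2 − 5)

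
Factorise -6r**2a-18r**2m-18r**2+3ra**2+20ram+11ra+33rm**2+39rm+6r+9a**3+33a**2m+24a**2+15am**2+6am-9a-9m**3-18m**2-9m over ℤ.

-(2r-3a-3m)(3r+3a-m-1)(a+3m+3)

Group: 3r(-2ra-6rm-6r+3a**2+12am+9a+9m**2+9m) + (3a-m-1)(-2ra-6rm-6r+3a**2+12am+9a+9m**2+9m); both groups contain (-2ra-6rm-6r+3a**2+12am+9a+9m**2+9m), so (3r+3a-m-1) is a factor with cofactor -2ra-6rm-6r+3a**2+12am+9a+9m**2+9m.
The cofactor groups again: -2ra-6rm-6r+3a**2+12am+9a+9m**2+9m = -2r(a+3m+3) + (3a+3m)(a+3m+3); both groups contain (a+3m+3), giving -(2r-3a-3m)(a+3m+3).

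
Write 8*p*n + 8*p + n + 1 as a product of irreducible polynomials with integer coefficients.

Group as (8*p*n + 8*p) + (n + 1) = 8*p*(n + 1) + (n + 1).
Both groups share the factor (n + 1).

(8*p + 1)*(n + 1)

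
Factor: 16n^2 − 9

Need a pair with product 16·(−9) = −144 and sum 0: that's 12 and −12.
Split the middle term: 16n^2 + 12n − 12n − 9 = 4n(4n + 3) − 3(4n + 3).

(4n + 3)(4n − 3)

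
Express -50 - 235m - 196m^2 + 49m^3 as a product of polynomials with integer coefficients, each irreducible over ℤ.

Among the possible rational roots, m = -2/7 is a root, so (7m + 2) divides it; the quotient is 7m^2 - 30m - 25.
The remaining quadratic factors as (m - 5)(7m + 5).

(7m + 2)(7m + 5)(m - 5)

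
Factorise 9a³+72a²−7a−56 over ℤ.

(a+8)(9a²−7)

Group as (9a³−7a) + (72a²−56) = a(9a²−7) + 8(9a²−7).
Both groups share the factor (9a²−7).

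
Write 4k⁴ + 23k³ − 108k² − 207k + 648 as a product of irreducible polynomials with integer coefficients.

Testing divisors of the constant over divisors of the leading coefficient, k = −3 is a root, so (k + 3) is a factor; dividing leaves 4k³ + 11k² − 141k + 216.
Then k = −8 is a root, so (k + 8) is a factor; dividing leaves 4k² − 21k + 27.
The remaining quadratic factors as (k − 3)(4k − 9).

(4k − 9)(k + 3)(k + 8)(k − 3)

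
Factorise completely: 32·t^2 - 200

Every term has a factor of 8. Then 4·t^2 - 25 = (2·t)² − (5)².

8·(2·t + 5)·(2·t - 5)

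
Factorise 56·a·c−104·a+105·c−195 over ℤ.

(7·c−13)·(8·a+15)

Group as (56·a·c−104·a) + (105·c−195) = 8·a·(7·c−13) + 15·(7·c−13).
Both groups share the factor (7·c−13).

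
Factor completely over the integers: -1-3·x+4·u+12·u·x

Group as (12·u·x+4·u) + (-3·x-1) = 4·u·(3·x+1) - (3·x+1).
Both groups share the factor (3·x+1).

(3·x+1)·(4·u-1)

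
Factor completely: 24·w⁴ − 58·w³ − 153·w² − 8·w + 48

By the rational root theorem, w = −4/3 is a root, so (3·w + 4) divides it; the quotient is 8·w³ − 30·w² − 11·w + 12.
Next, w = 4 is a root, so (w − 4) divides it; the quotient is 8·w² + 2·w − 3.
The remaining quadratic factors as (2·w − 1)(4·w + 3).

(2·w − 1)·(3·w + 4)·(4·w + 3)·(w − 4)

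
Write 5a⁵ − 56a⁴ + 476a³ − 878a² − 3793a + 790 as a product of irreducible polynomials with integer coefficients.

(5a − 1)(a + 2)(a − 5)(a² − 8a + 79)

Trying the rational-root candidates, a = 1/5 is a root, so (5a − 1) divides it; the quotient is a⁴ − 11a³ + 93a² − 157a − 790.
Next, a = 5 is a root, so (a − 5) is a factor; dividing leaves a³ − 6a² + 63a + 158.
Continuing, a = −2 is a root, giving the factor (a + 2) and quotient a² − 8a + 79.
The quadratic a² − 8a + 79 has discriminant −252 < 0 and is irreducible over ℤ.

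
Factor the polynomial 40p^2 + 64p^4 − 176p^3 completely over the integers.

8p^2(2p − 5)(4p − 1)

Pull out the common factor 8p^2, then factor the remaining trinomial.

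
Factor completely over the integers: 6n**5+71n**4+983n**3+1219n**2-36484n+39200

Trying the rational-root candidates, n = -8 is a root, giving the factor (n+8) and quotient 6n**4+23n**3+799n**2-5173n+4900.
Continuing, n = 7/6 is a root, giving the factor (6n-7) and quotient n**3+5n**2+139n-700.
Next, n = 4 is a root, so (n-4) divides it; the quotient is n**2+9n+175.
The quadratic n**2+9n+175 has discriminant -619 < 0 and is irreducible over ℤ.

(6n-7)(n+8)(n-4)(n**2+9n+175)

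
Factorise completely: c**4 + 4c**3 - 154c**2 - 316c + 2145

(c + 13)(c + 5)(c - 11)(c - 3)

Trying the rational-root candidates, c = -13 is a root, so (c + 13) is a factor; dividing leaves c**3 - 9c**2 - 37c + 165.
Continuing, c = 11 is a root, so (c - 11) is a factor; dividing leaves c**2 + 2c - 15.
The remaining quadratic factors as (c - 3)(c + 5).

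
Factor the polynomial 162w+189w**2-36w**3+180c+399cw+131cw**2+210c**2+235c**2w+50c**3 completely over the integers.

Group: c(50c**2+35cw+60c-9w**2+54w) + (4w+3)(50c**2+35cw+60c-9w**2+54w); both groups contain (50c**2+35cw+60c-9w**2+54w), so (c+4w+3) is a factor with cofactor 50c**2+35cw+60c-9w**2+54w.
The cofactor groups again: 50c**2+35cw+60c-9w**2+54w = 10c(5c-w+6) + 9w(5c-w+6); both groups contain (5c-w+6), giving (10c+9w)(5c-w+6).

(10c+9w)(5c-w+6)(c+4w+3)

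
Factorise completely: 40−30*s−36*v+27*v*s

(3*s−4)*(9*v−10)

Group as (27*v*s−36*v) + (−30*s+40) = 9*v*(3*s−4) − 10*(3*s−4).
Both groups share the factor (3*s−4).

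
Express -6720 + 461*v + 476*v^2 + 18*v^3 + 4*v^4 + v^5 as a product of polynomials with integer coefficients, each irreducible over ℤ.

Among the possible rational roots, v = -5 is a root, so (v + 5) is a factor; dividing leaves v^4 - v^3 + 23*v^2 + 361*v - 1344.
Then v = -7 is a root, so (v + 7) is a factor; dividing leaves v^3 - 8*v^2 + 79*v - 192.
Then v = 3 is a root, so (v - 3) is a factor; dividing leaves v^2 - 5*v + 64.
The quadratic v^2 - 5*v + 64 has discriminant -231 < 0 and is irreducible over ℤ.

(v + 5)*(v + 7)*(v - 3)*(v^2 - 5*v + 64)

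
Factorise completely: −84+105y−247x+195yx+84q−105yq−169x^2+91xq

Group: 15y(13x−7q+7) + (−13x−12)(13x−7q+7); both groups contain (13x−7q+7).

(15y−13x−12)(13x−7q+7)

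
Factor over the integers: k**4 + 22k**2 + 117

(k**2 + 13)(k**2 + 9)

Substitute u = k**2 to get a quadratic in u, then factor.
k**2 + 9 is irreducible over ℤ (sum of squares).
k**2 + 13 is irreducible over ℤ (always positive, so no real roots).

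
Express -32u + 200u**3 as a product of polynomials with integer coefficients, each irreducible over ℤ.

Factor out 8u, leaving 25u**2 - 4, which is a difference of two squares.

8u(5u + 2)(5u - 2)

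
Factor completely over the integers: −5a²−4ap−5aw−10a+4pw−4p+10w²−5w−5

Group: −5a(a−w+1) + (−4p−10w−5)(a−w+1); both groups contain (a−w+1).

−(5a+4p+10w+5)(a−w+1)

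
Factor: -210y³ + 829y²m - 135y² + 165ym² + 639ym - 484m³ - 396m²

-(15y - 11m)(y - 4m)(14y + 11m + 9)

Group: 14y(-15y² + 71ym - 44m²) + (11m + 9)(-15y² + 71ym - 44m²); both groups contain (-15y² + 71ym - 44m²), so (14y + 11m + 9) is a factor with cofactor -15y² + 71ym - 44m².
The cofactor groups again: -15y² + 71ym - 44m² = -15y(y - 4m) + 11m(y - 4m); both groups contain (y - 4m), giving -(15y - 11m)(y - 4m).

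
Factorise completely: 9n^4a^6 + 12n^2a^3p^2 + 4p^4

(3n^2a^3 + 2p^2)^2

Recognize a perfect-square trinomial with the parts 2p^2 and 3n^2a^3.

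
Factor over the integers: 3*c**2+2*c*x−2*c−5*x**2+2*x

Group: c*(3*c+5*x−2) − x*(3*c+5*x−2); both groups contain (3*c+5*x−2).

(3*c+5*x−2)*(c−x)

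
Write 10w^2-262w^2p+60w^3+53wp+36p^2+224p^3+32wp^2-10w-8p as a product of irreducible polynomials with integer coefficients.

(6w-7p-2)(2w-8p+1)(5w+4p)

Group: 5w(12w^2-62wp+2w+56p^2+9p-2) + 4p(12w^2-62wp+2w+56p^2+9p-2); both groups contain (12w^2-62wp+2w+56p^2+9p-2), so (5w+4p) is a factor with cofactor 12w^2-62wp+2w+56p^2+9p-2.
The cofactor groups again: 12w^2-62wp+2w+56p^2+9p-2 = 2w(6w-7p-2) + (-8p+1)(6w-7p-2); both groups contain (6w-7p-2), giving (2w-8p+1)(6w-7p-2).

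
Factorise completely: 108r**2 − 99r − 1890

Pull out the common factor 9, then factor the remaining trinomial.

9(3r − 14)(4r + 15)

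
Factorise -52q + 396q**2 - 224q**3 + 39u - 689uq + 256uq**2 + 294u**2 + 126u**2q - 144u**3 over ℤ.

-(3u - 4q)(8u - 7q + 1)(6u + 8q - 13)

Group: 3u(-48u**2 - 22uq + 98u + 56q**2 - 99q + 13) - 4q(-48u**2 - 22uq + 98u + 56q**2 - 99q + 13); both groups contain (-48u**2 - 22uq + 98u + 56q**2 - 99q + 13), so (3u - 4q) is a factor with cofactor -48u**2 - 22uq + 98u + 56q**2 - 99q + 13.
The cofactor groups again: -48u**2 - 22uq + 98u + 56q**2 - 99q + 13 = -8u(6u + 8q - 13) + (7q - 1)(6u + 8q - 13); both groups contain (6u + 8q - 13), giving -(8u - 7q + 1)(6u + 8q - 13).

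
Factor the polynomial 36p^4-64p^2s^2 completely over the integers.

Factor out 4p^2, leaving 9p^2-16s^2, which is a difference of two squares.

4p^2(3p+4s)(3p-4s)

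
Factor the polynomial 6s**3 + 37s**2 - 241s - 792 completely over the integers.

(2s - 11)(3s + 8)(s + 9)

Testing divisors of the constant over divisors of the leading coefficient, s = -9 is a root, giving the factor (s + 9) and quotient 6s**2 - 17s - 88.
The remaining quadratic factors as (2s - 11)(3s + 8).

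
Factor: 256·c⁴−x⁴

Write as (16·c²)² − (x²)², then factor 16·c²−x² once more.

(4·c+x)·(4·c−x)·(16·c²+x²)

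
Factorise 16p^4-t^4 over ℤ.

Difference of squares twice: with A = 2p and B = t, A⁴ − B⁴ = (A² − B²)(A² + B²), and A² − B² factors again.

(2p+t)(2p-t)(4p^2+t^2)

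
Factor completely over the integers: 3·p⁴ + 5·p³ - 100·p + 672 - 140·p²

(3·p + 8)·(p + 7)·(p - 2)·(p - 6)

By the rational root theorem, p = 2 is a root, so (p - 2) divides it; the quotient is 3·p³ + 11·p² - 118·p - 336.
Continuing, p = -7 is a root, giving the factor (p + 7) and quotient 3·p² - 10·p - 48.
The remaining quadratic factors as (p - 6)(3·p + 8).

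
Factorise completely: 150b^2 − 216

Every term has a factor of 6. Then 25b^2 − 36 = (5b)² − (6)².

6(5b + 6)(5b − 6)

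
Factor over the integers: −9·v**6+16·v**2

−v**2·(3·v**2+4)·(3·v**2−4)

Every term has a factor of v**2; factoring it out leaves −9·v**4+16.
Recognize a difference of squares with the parts 4 and 3·v**2.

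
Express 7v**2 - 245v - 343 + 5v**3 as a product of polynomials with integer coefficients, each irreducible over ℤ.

Among the possible rational roots, v = -7/5 is a root, so (5v + 7) is a factor; dividing leaves v**2 - 49.
The remaining quadratic factors as (v - 7)(v + 7).

(5v + 7)(v + 7)(v - 7)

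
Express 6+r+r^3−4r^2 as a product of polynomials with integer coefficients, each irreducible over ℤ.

(r+1)(r−2)(r−3)

By the rational root theorem, r = −1 is a root, giving the factor (r+1) and quotient r^2−5r+6.
The remaining quadratic factors as (r−2)(r−3).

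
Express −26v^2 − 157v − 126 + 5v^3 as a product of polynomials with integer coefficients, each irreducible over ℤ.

(5v + 14)(v + 1)(v − 9)

Trying the rational-root candidates, v = −14/5 is a root, so (5v + 14) divides it; the quotient is v^2 − 8v − 9.
The remaining quadratic factors as (v + 1)(v − 9).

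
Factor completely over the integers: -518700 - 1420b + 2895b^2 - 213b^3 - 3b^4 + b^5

(b + 13)(b + 14)(b - 15)(b^2 - 15b + 190)

By the rational root theorem, b = 15 is a root, so (b - 15) divides it; the quotient is b^4 + 12b^3 - 33b^2 + 2400b + 34580.
Continuing, b = -14 is a root, so (b + 14) divides it; the quotient is b^3 - 2b^2 - 5b + 2470.
Continuing, b = -13 is a root, giving the factor (b + 13) and quotient b^2 - 15b + 190.
The quadratic b^2 - 15b + 190 has discriminant -535 < 0 and is irreducible over ℤ.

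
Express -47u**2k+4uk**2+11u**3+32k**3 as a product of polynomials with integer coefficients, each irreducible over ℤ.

(u-4k)(u-k)(11u+8k)

Group: u(11u**2-36uk-32k**2) - k(11u**2-36uk-32k**2); both groups contain (11u**2-36uk-32k**2), so (u-k) is a factor with cofactor 11u**2-36uk-32k**2.
The cofactor groups again: 11u**2-36uk-32k**2 = 11u(u-4k) + 8k(u-4k); both groups contain (u-4k), giving (11u+8k)(u-4k).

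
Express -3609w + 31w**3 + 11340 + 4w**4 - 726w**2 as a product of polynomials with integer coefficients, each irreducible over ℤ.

(4w - 9)(w + 15)(w + 7)(w - 12)

Trying the rational-root candidates, w = -7 is a root, giving the factor (w + 7) and quotient 4w**3 + 3w**2 - 747w + 1620.
Continuing, w = -15 is a root, so (w + 15) divides it; the quotient is 4w**2 - 57w + 108.
The remaining quadratic factors as (w - 12)(4w - 9).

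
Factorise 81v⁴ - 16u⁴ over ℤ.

Write as (9v²)² − (4u²)², then factor 9v² - 4u² once more.

(3v - 2u)(3v + 2u)(9v² + 4u²)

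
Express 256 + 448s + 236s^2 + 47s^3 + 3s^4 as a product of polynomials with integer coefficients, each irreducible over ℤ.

(3s + 8)(s + 1)(s + 4)(s + 8)

Among the possible rational roots, s = -4 is a root, so (s + 4) is a factor; dividing leaves 3s^3 + 35s^2 + 96s + 64.
Continuing, s = -1 is a root, so (s + 1) divides it; the quotient is 3s^2 + 32s + 64.
The remaining quadratic factors as (s + 8)(3s + 8).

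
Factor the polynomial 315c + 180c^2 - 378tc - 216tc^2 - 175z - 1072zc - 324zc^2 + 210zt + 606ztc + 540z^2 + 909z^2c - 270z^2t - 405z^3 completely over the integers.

-(9z - 4c - 7)(5z - 9c)(9z + 6t - 5)

Group: 9z(-45z^2 + 101zc + 35z - 36c^2 - 63c) + (6t - 5)(-45z^2 + 101zc + 35z - 36c^2 - 63c); both groups contain (-45z^2 + 101zc + 35z - 36c^2 - 63c), so (9z + 6t - 5) is a factor with cofactor -45z^2 + 101zc + 35z - 36c^2 - 63c.
The cofactor groups again: -45z^2 + 101zc + 35z - 36c^2 - 63c = -9z(5z - 9c) + (4c + 7)(5z - 9c); both groups contain (5z - 9c), giving -(9z - 4c - 7)(5z - 9c).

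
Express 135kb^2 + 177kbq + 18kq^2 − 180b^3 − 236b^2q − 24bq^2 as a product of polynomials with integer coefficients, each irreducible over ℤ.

(3k − 4b)(5b + 6q)(9b + q)

Group: 5b(27kb + 3kq − 36b^2 − 4bq) + 6q(27kb + 3kq − 36b^2 − 4bq); both groups contain (27kb + 3kq − 36b^2 − 4bq), so (5b + 6q) is a factor with cofactor 27kb + 3kq − 36b^2 − 4bq.
The cofactor groups again: 27kb + 3kq − 36b^2 − 4bq = 3k(9b + q) − 4b(9b + q); both groups contain (9b + q), giving (3k − 4b)(9b + q).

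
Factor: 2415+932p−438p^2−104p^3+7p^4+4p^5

Among the possible rational roots, p = −7/4 is a root, so (4p+7) is a factor; dividing leaves p^4−26p^2−64p+345.
Next, p = 3 is a root, so (p−3) is a factor; dividing leaves p^3+3p^2−17p−115.
Next, p = 5 is a root, so (p−5) is a factor; dividing leaves p^2+8p+23.
The quadratic p^2+8p+23 has discriminant −28 < 0 and is irreducible over ℤ.

(4p+7)(p−3)(p−5)(p^2+8p+23)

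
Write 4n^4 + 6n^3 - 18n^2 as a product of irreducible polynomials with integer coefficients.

2n^2(2n - 3)(n + 3)

Pull out the common factor 2n^2, then factor the remaining trinomial.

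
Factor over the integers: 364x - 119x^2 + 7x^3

7x(x - 13)(x - 4)

Pull out the common factor 7x, then factor the remaining trinomial.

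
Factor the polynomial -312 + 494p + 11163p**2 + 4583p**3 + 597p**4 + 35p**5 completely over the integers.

(5p + 1)(7p - 1)(p + 4)(p**2 + 13p + 78)

Among the possible rational roots, p = 1/7 is a root, so (7p - 1) is a factor; dividing leaves 5p**4 + 86p**3 + 667p**2 + 1690p + 312.
Then p = -1/5 is a root, so (5p + 1) divides it; the quotient is p**3 + 17p**2 + 130p + 312.
Next, p = -4 is a root, giving the factor (p + 4) and quotient p**2 + 13p + 78.
The quadratic p**2 + 13p + 78 has discriminant -143 < 0 and is irreducible over ℤ.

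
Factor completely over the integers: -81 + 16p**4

(2p)⁴ − (3)⁴ = ((2p)² − (3)²)((2p)² + (3)²); the first factor splits again, the second (4p**2 + 9) is irreducible.

(2p + 3)(2p - 3)(4p**2 + 9)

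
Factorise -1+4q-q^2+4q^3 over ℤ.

Group as (4q^3+4q) + (-q^2-1) = 4q(q^2+1) - (q^2+1).
Both groups share the factor (q^2+1).

(4q-1)(q^2+1)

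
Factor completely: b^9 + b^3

b^3*(b^2 + 1)*(b^4 - b^2 + 1)

Every term has a factor of b^3; factoring it out leaves b^6 + 1.
Recognize a sum of cubes with the parts 1 and b^2.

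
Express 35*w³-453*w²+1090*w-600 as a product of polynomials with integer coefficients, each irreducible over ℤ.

Trying the rational-root candidates, w = 10 is a root, so (w-10) is a factor; dividing leaves 35*w²-103*w+60.
The remaining quadratic factors as (5*w-4)(7*w-15).

(5*w-4)*(7*w-15)*(w-10)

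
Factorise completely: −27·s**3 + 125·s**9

Pull out the common factor s**3, leaving 125·s**6 − 27.
Recognize a difference of cubes with the parts 5·s**2 and 3.

s**3·(5·s**2 − 3)·(25·s**4 + 15·s**2 + 9)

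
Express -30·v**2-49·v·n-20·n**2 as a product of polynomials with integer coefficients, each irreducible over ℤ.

-(5·v+4·n)·(6·v+5·n)

Group: -6·v·(5·v+4·n) - 5·n·(5·v+4·n); both groups contain (5·v+4·n).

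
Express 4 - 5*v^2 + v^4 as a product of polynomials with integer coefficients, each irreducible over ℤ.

(v + 1)*(v + 2)*(v - 1)*(v - 2)

Substitute u = v^2 to get a quadratic in u, then factor.
v^2 - 4 is a difference of squares.
v^2 - 1 is a difference of squares.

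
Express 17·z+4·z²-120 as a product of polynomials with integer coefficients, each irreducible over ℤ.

(4·z-15)·(z+8)

Need a pair with product 4·(-120) = -480 and sum 17: that's 32 and -15.
Split the middle term: 4·z²+32·z - 15·z-120 = 4·z·(z+8) - 15·(z+8).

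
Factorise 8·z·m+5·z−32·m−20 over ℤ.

(8·m+5)·(z−4)

Group as (8·z·m+5·z) + (−32·m−20) = z·(8·m+5) − 4·(8·m+5).
Both groups share the factor (8·m+5).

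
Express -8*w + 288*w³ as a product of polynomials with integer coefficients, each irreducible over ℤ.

8*w*(6*w + 1)*(6*w - 1)

Factor out 8*w, leaving 36*w² - 1, which is a difference of two squares.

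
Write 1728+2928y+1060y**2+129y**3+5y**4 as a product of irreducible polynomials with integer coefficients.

(5y+4)(y+12)(y+4)(y+9)

Among the possible rational roots, y = −4/5 is a root, so (5y+4) divides it; the quotient is y**3+25y**2+192y+432.
Next, y = −9 is a root, so (y+9) divides it; the quotient is y**2+16y+48.
The remaining quadratic factors as (y+4)(y+12).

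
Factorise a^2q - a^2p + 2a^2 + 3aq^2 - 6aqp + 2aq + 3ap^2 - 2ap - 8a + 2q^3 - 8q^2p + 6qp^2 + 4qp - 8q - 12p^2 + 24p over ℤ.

(q - p + 2)(a + 2q - 4)(a + q - 3p)

Group: q(a^2 + 3aq - 3ap - 4a + 2q^2 - 6qp - 4q + 12p) + (-p + 2)(a^2 + 3aq - 3ap - 4a + 2q^2 - 6qp - 4q + 12p); both groups contain (a^2 + 3aq - 3ap - 4a + 2q^2 - 6qp - 4q + 12p), so (q - p + 2) is a factor with cofactor a^2 + 3aq - 3ap - 4a + 2q^2 - 6qp - 4q + 12p.
The cofactor groups again: a^2 + 3aq - 3ap - 4a + 2q^2 - 6qp - 4q + 12p = a(a + q - 3p) + (2q - 4)(a + q - 3p); both groups contain (a + q - 3p), giving (a + 2q - 4)(a + q - 3p).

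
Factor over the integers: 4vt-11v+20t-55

Group as (4vt-11v) + (20t-55) = v(4t-11) + 5(4t-11).
Both groups share the factor (4t-11).

(4t-11)(v+5)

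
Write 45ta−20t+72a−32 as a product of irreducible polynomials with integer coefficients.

Group as (45ta−20t) + (72a−32) = 5t(9a−4) + 8(9a−4).
Both groups share the factor (9a−4).

(5t+8)(9a−4)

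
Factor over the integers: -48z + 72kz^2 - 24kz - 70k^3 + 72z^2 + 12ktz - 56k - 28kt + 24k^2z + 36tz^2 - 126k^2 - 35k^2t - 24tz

-(2k + t + 2)(5k - 6z + 4)(7k + 6z)

Group: 2k(-35k^2 + 12kz - 28k + 36z^2 - 24z) + (t + 2)(-35k^2 + 12kz - 28k + 36z^2 - 24z); both groups contain (-35k^2 + 12kz - 28k + 36z^2 - 24z), so (2k + t + 2) is a factor with cofactor -35k^2 + 12kz - 28k + 36z^2 - 24z.
The cofactor groups again: -35k^2 + 12kz - 28k + 36z^2 - 24z = -5k(7k + 6z) + (6z - 4)(7k + 6z); both groups contain (7k + 6z), giving -(5k - 6z + 4)(7k + 6z).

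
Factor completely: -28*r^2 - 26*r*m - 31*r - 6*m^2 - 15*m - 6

-(4*r + 2*m + 1)*(7*r + 3*m + 6)

Group: -7*r*(4*r + 2*m + 1) + (-3*m - 6)*(4*r + 2*m + 1); both groups contain (4*r + 2*m + 1).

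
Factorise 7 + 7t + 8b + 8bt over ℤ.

(8b + 7)(t + 1)

Group as (8bt + 8b) + (7t + 7) = 8b(t + 1) + 7(t + 1).
Both groups share the factor (t + 1).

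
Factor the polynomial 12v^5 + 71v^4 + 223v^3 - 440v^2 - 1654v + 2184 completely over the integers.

(3v - 4)(4v - 7)(v + 3)(v^2 + 6v + 26)

Trying the rational-root candidates, v = 4/3 is a root, so (3v - 4) is a factor; dividing leaves 4v^4 + 29v^3 + 113v^2 + 4v - 546.
Then v = -3 is a root, so (v + 3) is a factor; dividing leaves 4v^3 + 17v^2 + 62v - 182.
Continuing, v = 7/4 is a root, so (4v - 7) is a factor; dividing leaves v^2 + 6v + 26.
The quadratic v^2 + 6v + 26 has discriminant -68 < 0 and is irreducible over ℤ.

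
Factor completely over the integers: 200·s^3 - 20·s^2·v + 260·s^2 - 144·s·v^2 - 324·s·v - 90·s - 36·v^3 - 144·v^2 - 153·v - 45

Group: 10·s·(20·s^2 - 8·s·v + 20·s - 12·v^2 - 36·v - 15) + (3·v + 3)·(20·s^2 - 8·s·v + 20·s - 12·v^2 - 36·v - 15); both groups contain (20·s^2 - 8·s·v + 20·s - 12·v^2 - 36·v - 15), so (10·s + 3·v + 3) is a factor with cofactor 20·s^2 - 8·s·v + 20·s - 12·v^2 - 36·v - 15.
The cofactor groups again: 20·s^2 - 8·s·v + 20·s - 12·v^2 - 36·v - 15 = 2·s·(10·s + 6·v + 15) + (-2·v - 1)·(10·s + 6·v + 15); both groups contain (10·s + 6·v + 15), giving (2·s - 2·v - 1)·(10·s + 6·v + 15).

(10·s + 3·v + 3)·(10·s + 6·v + 15)·(2·s - 2·v - 1)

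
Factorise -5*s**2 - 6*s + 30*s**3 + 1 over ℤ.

(6*s - 1)*(5*s**2 - 1)

Group as (30*s**3 - 6*s) + (-5*s**2 + 1) = 6*s*(5*s**2 - 1) - (5*s**2 - 1).
Both groups share the factor (5*s**2 - 1).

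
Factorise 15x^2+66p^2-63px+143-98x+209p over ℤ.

Group: 6p(11p-5x+11) + (-3x+13)(11p-5x+11); both groups contain (11p-5x+11).

(11p-5x+11)(6p-3x+13)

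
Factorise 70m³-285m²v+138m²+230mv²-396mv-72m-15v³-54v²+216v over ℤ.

(14m-v-6)(5m-5v+12)(m-3v)

Group: 14m(5m²-20mv+12m+15v²-36v) + (-v-6)(5m²-20mv+12m+15v²-36v); both groups contain (5m²-20mv+12m+15v²-36v), so (14m-v-6) is a factor with cofactor 5m²-20mv+12m+15v²-36v.
The cofactor groups again: 5m²-20mv+12m+15v²-36v = 5m(m-3v) + (-5v+12)(m-3v); both groups contain (m-3v), giving (5m-5v+12)(m-3v).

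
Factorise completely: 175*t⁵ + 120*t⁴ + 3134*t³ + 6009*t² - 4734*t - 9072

Testing divisors of the constant over divisors of the leading coefficient, t = 6/5 is a root, so (5*t - 6) is a factor; dividing leaves 35*t⁴ + 66*t³ + 706*t² + 2049*t + 1512.
Next, t = -8/5 is a root, giving the factor (5*t + 8) and quotient 7*t³ + 2*t² + 138*t + 189.
Then t = -9/7 is a root, so (7*t + 9) divides it; the quotient is t² - t + 21.
The quadratic t² - t + 21 has discriminant -83 < 0 and is irreducible over ℤ.

(5*t + 8)*(5*t - 6)*(7*t + 9)*(t² - t + 21)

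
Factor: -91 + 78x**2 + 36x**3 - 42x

Group as (36x**3 - 42x) + (78x**2 - 91) = 6x(6x**2 - 7) + 13(6x**2 - 7).
Both groups share the factor (6x**2 - 7).

(6x + 13)(6x**2 - 7)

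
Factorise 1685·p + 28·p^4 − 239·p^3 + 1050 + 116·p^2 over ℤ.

(4·p + 7)·(7·p + 5)·(p − 5)·(p − 6)

By the rational root theorem, p = 5 is a root, so (p − 5) divides it; the quotient is 28·p^3 − 99·p^2 − 379·p − 210.
Continuing, p = −5/7 is a root, giving the factor (7·p + 5) and quotient 4·p^2 − 17·p − 42.
The remaining quadratic factors as (p − 6)(4·p + 7).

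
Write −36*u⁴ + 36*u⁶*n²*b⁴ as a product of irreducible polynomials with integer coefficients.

36*u⁴*(u*n*b² + 1)*(u*n*b² − 1)

Factor out 36*u⁴ first: what remains is u²*n²*b⁴ − 1.
Recognize a difference of squares with the parts u*n*b² and 1.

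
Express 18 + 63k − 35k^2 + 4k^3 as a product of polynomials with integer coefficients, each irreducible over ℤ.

(4k + 1)(k − 3)(k − 6)

Trying the rational-root candidates, k = 6 is a root, giving the factor (k − 6) and quotient 4k^2 − 11k − 3.
The remaining quadratic factors as (k − 3)(4k + 1).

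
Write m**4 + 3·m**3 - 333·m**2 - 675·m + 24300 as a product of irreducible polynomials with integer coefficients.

(m + 12)·(m + 15)·(m - 15)·(m - 9)

Trying the rational-root candidates, m = -12 is a root, so (m + 12) is a factor; dividing leaves m**3 - 9·m**2 - 225·m + 2025.
Next, m = -15 is a root, so (m + 15) is a factor; dividing leaves m**2 - 24·m + 135.
The remaining quadratic factors as (m - 15)(m - 9).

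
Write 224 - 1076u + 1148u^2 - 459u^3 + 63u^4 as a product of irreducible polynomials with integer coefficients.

(3u - 7)(3u - 8)(7u - 2)(u - 2)

Trying the rational-root candidates, u = 2/7 is a root, so (7u - 2) is a factor; dividing leaves 9u^3 - 63u^2 + 146u - 112.
Continuing, u = 8/3 is a root, so (3u - 8) divides it; the quotient is 3u^2 - 13u + 14.
The remaining quadratic factors as (u - 2)(3u - 7).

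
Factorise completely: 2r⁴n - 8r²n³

2nr²(r - 2n)(r + 2n)

Pull out the common factor 2r²n; r² - 4n² is a difference of squares.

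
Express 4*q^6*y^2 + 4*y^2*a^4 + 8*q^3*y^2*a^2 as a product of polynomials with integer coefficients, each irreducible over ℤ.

Every term has a factor of 4*y^2; factoring it out leaves q^6 + 2*q^3*a^2 + a^4.
Recognize a perfect-square trinomial with the parts a^2 and q^3.

4*y^2*(q^3 + a^2)^2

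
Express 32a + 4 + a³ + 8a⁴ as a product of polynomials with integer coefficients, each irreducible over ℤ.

(8a + 1)(a³ + 4)

Group as (8a⁴ + 32a) + (a³ + 4) = 8a(a³ + 4) + (a³ + 4).
Both groups share the factor (a³ + 4).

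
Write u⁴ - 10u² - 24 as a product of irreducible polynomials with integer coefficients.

(u² + 2)(u² - 12)

Substitute w = u² to get a quadratic in w, then factor.
u² - 12 is irreducible over ℤ (12 is not a perfect square).
u² + 2 is irreducible over ℤ (always positive, so no real roots).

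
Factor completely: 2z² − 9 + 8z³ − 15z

By the rational root theorem, z = −1 is a root, so (z + 1) is a factor; dividing leaves 8z² − 6z − 9.
The remaining quadratic factors as (4z + 3)(2z − 3).

(2z − 3)(4z + 3)(z + 1)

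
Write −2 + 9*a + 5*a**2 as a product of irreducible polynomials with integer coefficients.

Need a pair with product 5·(−2) = −10 and sum 9: that's −1 and 10.
Split the middle term: 5*a**2 − a + 10*a − 2 = a*(5*a − 1) + 2*(5*a − 1).

(5*a − 1)*(a + 2)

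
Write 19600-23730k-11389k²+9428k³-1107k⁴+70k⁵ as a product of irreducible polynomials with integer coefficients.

Trying the rational-root candidates, k = 5/7 is a root, so (7k-5) divides it; the quotient is 10k⁴-151k³+1239k²-742k-3920.
Then k = 5/2 is a root, so (2k-5) is a factor; dividing leaves 5k³-63k²+462k+784.
Continuing, k = -7/5 is a root, giving the factor (5k+7) and quotient k²-14k+112.
The quadratic k²-14k+112 has discriminant -252 < 0 and is irreducible over ℤ.

(2k-5)(5k+7)(7k-5)(k²-14k+112)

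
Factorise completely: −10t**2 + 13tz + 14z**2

−(10t + 7z)(t − 2z)

Group: −t(10t + 7z) + 2z(10t + 7z); both groups contain (10t + 7z).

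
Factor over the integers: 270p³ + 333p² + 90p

Pull out the common factor 9p, then factor the remaining trinomial.

9p(5p + 2)(6p + 5)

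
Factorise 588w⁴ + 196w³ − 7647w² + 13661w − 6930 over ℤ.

Trying the rational-root candidates, w = 7/6 is a root, so (6w − 7) divides it; the quotient is 98w³ + 147w² − 1103w + 990.
Next, w = −9/2 is a root, giving the factor (2w + 9) and quotient 49w² − 147w + 110.
The remaining quadratic factors as (7w − 11)(7w − 10).

(2w + 9)(6w − 7)(7w − 10)(7w − 11)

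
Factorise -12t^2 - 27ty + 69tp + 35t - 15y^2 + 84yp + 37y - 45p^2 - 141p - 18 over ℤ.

-(3t + 3y - 15p - 2)(4t + 5y - 3p - 9)

Group: -3t(4t + 5y - 3p - 9) + (-3y + 15p + 2)(4t + 5y - 3p - 9); both groups contain (4t + 5y - 3p - 9).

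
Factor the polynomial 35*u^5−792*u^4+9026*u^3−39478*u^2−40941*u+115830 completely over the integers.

(5*u+9)*(7*u−10)*(u−9)*(u^2−14*u+143)

Trying the rational-root candidates, u = −9/5 is a root, so (5*u+9) divides it; the quotient is 7*u^4−171*u^3+2113*u^2−11699*u+12870.
Continuing, u = 9 is a root, so (u−9) is a factor; dividing leaves 7*u^3−108*u^2+1141*u−1430.
Then u = 10/7 is a root, giving the factor (7*u−10) and quotient u^2−14*u+143.
The quadratic u^2−14*u+143 has discriminant −376 < 0 and is irreducible over ℤ.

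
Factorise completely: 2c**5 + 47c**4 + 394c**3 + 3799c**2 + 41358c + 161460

By the rational root theorem, c = −13 is a root, so (c + 13) divides it; the quotient is 2c**4 + 21c**3 + 121c**2 + 2226c + 12420.
Continuing, c = −15/2 is a root, so (2c + 15) is a factor; dividing leaves c**3 + 3c**2 + 38c + 828.
Then c = −9 is a root, so (c + 9) divides it; the quotient is c**2 − 6c + 92.
The quadratic c**2 − 6c + 92 has discriminant −332 < 0 and is irreducible over ℤ.

(2c + 15)(c + 13)(c + 9)(c**2 − 6c + 92)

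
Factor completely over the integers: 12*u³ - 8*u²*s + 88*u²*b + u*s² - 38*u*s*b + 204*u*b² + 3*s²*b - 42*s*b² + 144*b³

Group: 6*u*(2*u² - u*s + 12*u*b - 3*s*b + 18*b²) + (-s + 8*b)*(2*u² - u*s + 12*u*b - 3*s*b + 18*b²); both groups contain (2*u² - u*s + 12*u*b - 3*s*b + 18*b²), so (6*u - s + 8*b) is a factor with cofactor 2*u² - u*s + 12*u*b - 3*s*b + 18*b².
The cofactor groups again: 2*u² - u*s + 12*u*b - 3*s*b + 18*b² = 2*u*(u + 3*b) + (-s + 6*b)*(u + 3*b); both groups contain (u + 3*b), giving (2*u - s + 6*b)*(u + 3*b).

(u + 3*b)*(2*u - s + 6*b)*(6*u - s + 8*b)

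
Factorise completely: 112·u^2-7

7·(4·u+1)·(4·u-1)

Pull out the common factor 7; 16·u^2-1 is a difference of squares.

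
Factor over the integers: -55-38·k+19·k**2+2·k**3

Testing divisors of the constant over divisors of the leading coefficient, k = -1 is a root, so (k+1) divides it; the quotient is 2·k**2+17·k-55.
The remaining quadratic factors as (2·k-5)(k+11).

(2·k-5)·(k+1)·(k+11)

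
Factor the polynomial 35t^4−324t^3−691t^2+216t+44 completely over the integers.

(5t−2)(7t+1)(t+2)(t−11)

Testing divisors of the constant over divisors of the leading coefficient, t = −2 is a root, giving the factor (t+2) and quotient 35t^3−394t^2+97t+22.
Then t = 2/5 is a root, so (5t−2) is a factor; dividing leaves 7t^2−76t−11.
The remaining quadratic factors as (t−11)(7t+1).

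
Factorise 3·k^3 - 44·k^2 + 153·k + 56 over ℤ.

Testing divisors of the constant over divisors of the leading coefficient, k = 8 is a root, so (k - 8) divides it; the quotient is 3·k^2 - 20·k - 7.
The remaining quadratic factors as (k - 7)(3·k + 1).

(3·k + 1)·(k - 7)·(k - 8)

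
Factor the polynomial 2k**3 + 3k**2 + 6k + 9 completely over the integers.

(2k + 3)(k**2 + 3)

Group as (2k**3 + 6k) + (3k**2 + 9) = 2k(k**2 + 3) + 3(k**2 + 3).
Both groups share the factor (k**2 + 3).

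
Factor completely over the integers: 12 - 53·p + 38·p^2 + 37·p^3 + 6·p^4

Trying the rational-root candidates, p = 1/3 is a root, so (3·p - 1) divides it; the quotient is 2·p^3 + 13·p^2 + 17·p - 12.
Then p = -3 is a root, so (p + 3) divides it; the quotient is 2·p^2 + 7·p - 4.
The remaining quadratic factors as (p + 4)(2·p - 1).

(2·p - 1)·(3·p - 1)·(p + 3)·(p + 4)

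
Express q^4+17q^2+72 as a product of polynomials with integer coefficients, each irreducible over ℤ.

(q^2+8)(q^2+9)

Substitute u = q^2 to get a quadratic in u, then factor.
q^2+8 is irreducible over ℤ (always positive, so no real roots).
q^2+9 is irreducible over ℤ (sum of squares).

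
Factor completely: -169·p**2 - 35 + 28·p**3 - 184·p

(4·p + 1)·(7·p + 5)·(p - 7)

Testing divisors of the constant over divisors of the leading coefficient, p = 7 is a root, so (p - 7) is a factor; dividing leaves 28·p**2 + 27·p + 5.
The remaining quadratic factors as (4·p + 1)(7·p + 5).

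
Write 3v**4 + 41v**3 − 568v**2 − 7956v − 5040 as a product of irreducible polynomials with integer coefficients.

Testing divisors of the constant over divisors of the leading coefficient, v = −12 is a root, so (v + 12) is a factor; dividing leaves 3v**3 + 5v**2 − 628v − 420.
Continuing, v = −2/3 is a root, so (3v + 2) is a factor; dividing leaves v**2 + v − 210.
The remaining quadratic factors as (v + 15)(v − 14).

(3v + 2)(v + 12)(v + 15)(v − 14)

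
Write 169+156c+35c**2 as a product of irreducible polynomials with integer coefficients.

(5c+13)(7c+13)

Need a pair with product 35·169 = 5915 and sum 156: that's 65 and 91.
Split the middle term: 35c**2+65c + 91c+169 = 5c(7c+13) + 13(7c+13).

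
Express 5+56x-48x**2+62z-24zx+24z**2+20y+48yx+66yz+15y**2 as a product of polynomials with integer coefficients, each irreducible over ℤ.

Group: 3y(5y+2z-4x+5) + (12z+12x+1)(5y+2z-4x+5); both groups contain (5y+2z-4x+5).

(5y+2z-4x+5)(3y+12z+12x+1)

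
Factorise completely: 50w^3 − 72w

Every term has a factor of 2w. Then 25w^2 − 36 = (5w)² − (6)².

2w(5w + 6)(5w − 6)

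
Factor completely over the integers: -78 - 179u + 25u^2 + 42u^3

(6u + 13)(7u + 3)(u - 2)

By the rational root theorem, u = 2 is a root, so (u - 2) is a factor; dividing leaves 42u^2 + 109u + 39.
The remaining quadratic factors as (6u + 13)(7u + 3).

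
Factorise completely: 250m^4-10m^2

10m^2(5m+1)(5m-1)

Every term has a factor of 10m^2. Then 25m^2-1 = (5m)² − (1)².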